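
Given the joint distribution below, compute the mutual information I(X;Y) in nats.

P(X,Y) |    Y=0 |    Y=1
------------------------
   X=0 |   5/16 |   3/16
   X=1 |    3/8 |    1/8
0.0091 nats

Mutual information: I(X;Y) = H(X) + H(Y) - H(X,Y)

Marginals:
P(X) = (1/2, 1/2), H(X) = 0.6931 nats
P(Y) = (11/16, 5/16), H(Y) = 0.6211 nats

Joint entropy: H(X,Y) = 1.3051 nats

I(X;Y) = 0.6931 + 0.6211 - 1.3051 = 0.0091 nats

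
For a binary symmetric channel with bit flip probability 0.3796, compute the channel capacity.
0.0422 bits

For a binary symmetric channel (BSC) with error probability p:
Capacity C = 1 - H(p) bits per symbol

where H(p) = -p log₂(p) - (1-p) log₂(1-p) is the binary entropy function.

H(0.3796) = 0.9578 bits
C = 1 - 0.9578 = 0.0422 bits per symbol

This means we can reliably transmit up to 0.0422 bits of information per channel use.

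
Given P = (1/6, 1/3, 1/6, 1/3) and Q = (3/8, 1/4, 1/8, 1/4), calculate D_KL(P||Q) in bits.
0.1509 bits

KL divergence: D_KL(P||Q) = Σ p(x) log(p(x)/q(x))

Computing term by term:
  x=0: 1/6 × log_2[(1/6)/(3/8)] = 1/6 × -1.1699 = -0.1950
  x=1: 1/3 × log_2[(1/3)/(1/4)] = 1/3 × 0.4150 = 0.1383
  x=2: 1/6 × log_2[(1/6)/(1/8)] = 1/6 × 0.4150 = 0.0692
  x=3: 1/3 × log_2[(1/3)/(1/4)] = 1/3 × 0.4150 = 0.1383

D_KL(P||Q) = 0.1509 bits

Note: KL divergence is always non-negative and equals 0 iff P = Q.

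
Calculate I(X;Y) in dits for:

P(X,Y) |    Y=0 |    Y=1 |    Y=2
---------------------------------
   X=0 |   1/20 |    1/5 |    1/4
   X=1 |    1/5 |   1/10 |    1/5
0.0295 dits

Mutual information: I(X;Y) = H(X) + H(Y) - H(X,Y)

Marginals:
P(X) = (1/2, 1/2), H(X) = 0.3010 dits
P(Y) = (1/4, 3/10, 9/20), H(Y) = 0.4634 dits

Joint entropy: H(X,Y) = 0.7349 dits

I(X;Y) = 0.3010 + 0.4634 - 0.7349 = 0.0295 dits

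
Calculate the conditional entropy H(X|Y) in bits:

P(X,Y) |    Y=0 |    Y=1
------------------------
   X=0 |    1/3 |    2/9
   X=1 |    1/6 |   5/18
0.9547 bits

Using the chain rule: H(X|Y) = H(X,Y) - H(Y)

First, compute H(X,Y) = 1.9547 bits

Marginal P(Y) = (1/2, 1/2)
H(Y) = 1.0000 bits

H(X|Y) = H(X,Y) - H(Y) = 1.9547 - 1.0000 = 0.9547 bits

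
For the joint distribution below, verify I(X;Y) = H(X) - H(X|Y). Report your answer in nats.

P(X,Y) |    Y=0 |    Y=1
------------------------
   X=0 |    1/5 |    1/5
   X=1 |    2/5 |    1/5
I(X;Y) = 0.0138 nats

Mutual information has multiple equivalent forms:
- I(X;Y) = H(X) - H(X|Y)
- I(X;Y) = H(Y) - H(Y|X)
- I(X;Y) = H(X) + H(Y) - H(X,Y)

Computing all quantities:
H(X) = 0.6730, H(Y) = 0.6730, H(X,Y) = 1.3322
H(X|Y) = 0.6592, H(Y|X) = 0.6592

Verification:
H(X) - H(X|Y) = 0.6730 - 0.6592 = 0.0138
H(Y) - H(Y|X) = 0.6730 - 0.6592 = 0.0138
H(X) + H(Y) - H(X,Y) = 0.6730 + 0.6730 - 1.3322 = 0.0138

All forms give I(X;Y) = 0.0138 nats. ✓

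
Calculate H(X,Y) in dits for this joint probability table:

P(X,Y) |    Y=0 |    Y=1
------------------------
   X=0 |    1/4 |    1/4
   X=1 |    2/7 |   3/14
0.5998 dits

Joint entropy is H(X,Y) = -Σ_{x,y} p(x,y) log p(x,y).

Summing over all non-zero entries:
H(X,Y) = -[1/4·log_10(1/4) + 1/4·log_10(1/4) + 2/7·log_10(2/7) + 3/14·log_10(3/14)]
H(X,Y) = 0.5998 dits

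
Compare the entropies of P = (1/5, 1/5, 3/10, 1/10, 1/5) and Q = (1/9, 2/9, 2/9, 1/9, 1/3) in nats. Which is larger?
P

Computing entropies in nats:
H(P) = 1.5571
H(Q) = 1.5230

Distribution P has higher entropy.

Intuition: The distribution closer to uniform (more spread out) has higher entropy.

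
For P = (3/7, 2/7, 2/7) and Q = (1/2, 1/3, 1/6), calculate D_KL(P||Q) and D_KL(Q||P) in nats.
D_KL(P||Q) = 0.0439, D_KL(Q||P) = 0.0386

KL divergence is not symmetric: D_KL(P||Q) ≠ D_KL(Q||P) in general.

D_KL(P||Q) = 0.0439 nats
D_KL(Q||P) = 0.0386 nats

No, they are not equal!

This asymmetry is why KL divergence is not a true distance metric.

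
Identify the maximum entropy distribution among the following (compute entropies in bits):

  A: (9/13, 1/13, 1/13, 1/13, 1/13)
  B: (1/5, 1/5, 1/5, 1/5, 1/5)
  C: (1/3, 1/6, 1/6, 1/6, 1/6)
B

For a discrete distribution over n outcomes, entropy is maximized by the uniform distribution.

Computing entropies:
H(A) = 1.5059 bits
H(B) = 2.3219 bits
H(C) = 2.2516 bits

The uniform distribution (where all probabilities equal 1/5) achieves the maximum entropy of log_2(5) = 2.3219 bits.

Distribution B has the highest entropy.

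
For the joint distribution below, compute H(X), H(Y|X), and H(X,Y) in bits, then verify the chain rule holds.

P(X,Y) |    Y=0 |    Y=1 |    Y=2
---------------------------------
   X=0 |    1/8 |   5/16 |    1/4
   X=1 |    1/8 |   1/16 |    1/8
H(X,Y) = 2.3994, H(X) = 0.8960, H(Y|X) = 1.5034 (all in bits)

Chain rule: H(X,Y) = H(X) + H(Y|X)

Left side — joint entropy directly:
H(X,Y) = -Σ p(x,y) log p(x,y) = 2.3994 bits

Right side — compute H(Y|X) from the conditional distributions:
P(X) = (11/16, 5/16), so H(X) = 0.8960 bits
H(Y|X) = Σ_x P(X=x) · H(Y|X=x):
  P(Y|X=0) = (2/11, 5/11, 4/11), H(Y|X=0) = 1.4949, weight P(X=0) = 11/16
  P(Y|X=1) = (2/5, 1/5, 2/5), H(Y|X=1) = 1.5219, weight P(X=1) = 5/16
H(Y|X) = 1.5034 bits

H(X) + H(Y|X) = 0.8960 + 1.5034 = 2.3994 bits

Both sides equal 2.3994 bits. ✓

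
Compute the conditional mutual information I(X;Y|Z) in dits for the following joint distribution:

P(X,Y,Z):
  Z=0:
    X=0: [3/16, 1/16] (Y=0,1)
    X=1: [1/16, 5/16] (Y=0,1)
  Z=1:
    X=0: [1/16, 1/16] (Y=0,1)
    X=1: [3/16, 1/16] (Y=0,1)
0.0532 dits

Conditional mutual information: I(X;Y|Z) = H(X|Z) + H(Y|Z) - H(X,Y|Z)

H(Z) = 0.2873
H(X,Z) = 0.5737 → H(X|Z) = 0.2863
H(Y,Z) = 0.5737 → H(Y|Z) = 0.2863
H(X,Y,Z) = 0.8068 → H(X,Y|Z) = 0.5195

I(X;Y|Z) = 0.2863 + 0.2863 - 0.5195 = 0.0532 dits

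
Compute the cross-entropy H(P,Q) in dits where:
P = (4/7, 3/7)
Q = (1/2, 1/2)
0.3010 dits

Cross-entropy: H(P,Q) = -Σ p(x) log q(x)

Alternatively: H(P,Q) = H(P) + D_KL(P||Q)
H(P) = 0.2966 dits
D_KL(P||Q) = 0.0044 dits

H(P,Q) = 0.2966 + 0.0044 = 0.3010 dits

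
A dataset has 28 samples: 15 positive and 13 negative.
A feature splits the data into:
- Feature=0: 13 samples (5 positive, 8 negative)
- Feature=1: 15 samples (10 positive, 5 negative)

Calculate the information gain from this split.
0.0581 bits

Information Gain = H(Y) - H(Y|Feature)

Before split:
P(positive) = 15/28 = 0.5357
H(Y) = 0.9963 bits

After split:
Feature=0: H = 0.9612 bits (weight = 13/28)
Feature=1: H = 0.9183 bits (weight = 15/28)
H(Y|Feature) = (13/28)×0.9612 + (15/28)×0.9183 = 0.9382 bits

Information Gain = 0.9963 - 0.9382 = 0.0581 bits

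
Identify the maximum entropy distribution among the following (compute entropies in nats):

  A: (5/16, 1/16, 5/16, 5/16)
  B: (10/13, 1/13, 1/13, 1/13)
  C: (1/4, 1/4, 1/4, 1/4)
C

For a discrete distribution over n outcomes, entropy is maximized by the uniform distribution.

Computing entropies:
H(A) = 1.2637 nats
H(B) = 0.7937 nats
H(C) = 1.3863 nats

The uniform distribution (where all probabilities equal 1/4) achieves the maximum entropy of log_e(4) = 1.3863 nats.

Distribution C has the highest entropy.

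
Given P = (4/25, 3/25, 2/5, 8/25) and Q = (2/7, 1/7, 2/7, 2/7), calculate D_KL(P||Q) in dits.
0.0248 dits

KL divergence: D_KL(P||Q) = Σ p(x) log(p(x)/q(x))

Computing term by term:
  x=0: 4/25 × log_10[(4/25)/(2/7)] = 4/25 × -0.2518 = -0.0403
  x=1: 3/25 × log_10[(3/25)/(1/7)] = 3/25 × -0.0757 = -0.0091
  x=2: 2/5 × log_10[(2/5)/(2/7)] = 2/5 × 0.1461 = 0.0585
  x=3: 8/25 × log_10[(8/25)/(2/7)] = 8/25 × 0.0492 = 0.0157

D_KL(P||Q) = 0.0248 dits

Note: KL divergence is always non-negative and equals 0 iff P = Q.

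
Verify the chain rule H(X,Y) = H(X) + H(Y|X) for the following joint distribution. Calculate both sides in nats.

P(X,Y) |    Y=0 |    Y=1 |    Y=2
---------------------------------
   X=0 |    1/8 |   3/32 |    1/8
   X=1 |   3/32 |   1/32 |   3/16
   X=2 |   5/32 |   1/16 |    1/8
H(X,Y) = 2.1091, H(X) = 1.0976, H(Y|X) = 1.0115 (all in nats)

Chain rule: H(X,Y) = H(X) + H(Y|X)

Left side — joint entropy directly:
H(X,Y) = -Σ p(x,y) log p(x,y) = 2.1091 nats

Right side — compute H(Y|X) from the conditional distributions:
P(X) = (11/32, 5/16, 11/32), so H(X) = 1.0976 nats
H(Y|X) = Σ_x P(X=x) · H(Y|X=x):
  P(Y|X=0) = (4/11, 3/11, 4/11), H(Y|X=0) = 1.0901, weight P(X=0) = 11/32
  P(Y|X=1) = (3/10, 1/10, 3/5), H(Y|X=1) = 0.8979, weight P(X=1) = 5/16
  P(Y|X=2) = (5/11, 2/11, 4/11), H(Y|X=2) = 1.0362, weight P(X=2) = 11/32
H(Y|X) = 1.0115 nats

H(X) + H(Y|X) = 1.0976 + 1.0115 = 2.1091 nats

Both sides equal 2.1091 nats. ✓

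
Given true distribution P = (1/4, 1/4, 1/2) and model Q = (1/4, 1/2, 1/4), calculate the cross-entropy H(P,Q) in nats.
1.2130 nats

Cross-entropy: H(P,Q) = -Σ p(x) log q(x)

Alternatively: H(P,Q) = H(P) + D_KL(P||Q)
H(P) = 1.0397 nats
D_KL(P||Q) = 0.1733 nats

H(P,Q) = 1.0397 + 0.1733 = 1.2130 nats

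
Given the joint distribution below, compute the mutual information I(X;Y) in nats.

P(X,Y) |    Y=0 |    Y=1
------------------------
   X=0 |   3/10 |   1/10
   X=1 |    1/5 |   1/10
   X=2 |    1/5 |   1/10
0.0040 nats

Mutual information: I(X;Y) = H(X) + H(Y) - H(X,Y)

Marginals:
P(X) = (2/5, 3/10, 3/10), H(X) = 1.0889 nats
P(Y) = (7/10, 3/10), H(Y) = 0.6109 nats

Joint entropy: H(X,Y) = 1.6957 nats

I(X;Y) = 1.0889 + 0.6109 - 1.6957 = 0.0040 nats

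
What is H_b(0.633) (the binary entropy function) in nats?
0.6573 nats

The binary entropy function is:
H(p) = -p log(p) - (1-p) log(1-p)

H(0.633) = -0.633 × log_e(0.633) - 0.367 × log_e(0.367)
H(0.633) = 0.6573 nats

Note: Binary entropy is maximized at p=0.5 (H=1 bit) and minimized at p=0 or p=1 (H=0).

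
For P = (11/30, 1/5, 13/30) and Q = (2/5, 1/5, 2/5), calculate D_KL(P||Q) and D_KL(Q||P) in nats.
D_KL(P||Q) = 0.0028, D_KL(Q||P) = 0.0028

KL divergence is not symmetric: D_KL(P||Q) ≠ D_KL(Q||P) in general.

D_KL(P||Q) = 0.0028 nats
D_KL(Q||P) = 0.0028 nats

In this case they happen to be equal (to 4 decimal places).

This asymmetry is why KL divergence is not a true distance metric.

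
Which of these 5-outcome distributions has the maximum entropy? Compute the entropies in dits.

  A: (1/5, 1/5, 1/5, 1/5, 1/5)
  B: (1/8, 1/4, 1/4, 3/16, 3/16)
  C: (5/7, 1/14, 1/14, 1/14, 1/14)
A

For a discrete distribution over n outcomes, entropy is maximized by the uniform distribution.

Computing entropies:
H(A) = 0.6990 dits
H(B) = 0.6865 dits
H(C) = 0.4318 dits

The uniform distribution (where all probabilities equal 1/5) achieves the maximum entropy of log_10(5) = 0.6990 dits.

Distribution A has the highest entropy.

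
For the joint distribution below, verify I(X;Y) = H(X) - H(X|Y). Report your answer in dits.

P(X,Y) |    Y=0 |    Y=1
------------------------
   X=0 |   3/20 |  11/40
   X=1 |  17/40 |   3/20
I(X;Y) = 0.0330 dits

Mutual information has multiple equivalent forms:
- I(X;Y) = H(X) - H(X|Y)
- I(X;Y) = H(Y) - H(Y|X)
- I(X;Y) = H(X) + H(Y) - H(X,Y)

Computing all quantities:
H(X) = 0.2961, H(Y) = 0.2961, H(X,Y) = 0.5593
H(X|Y) = 0.2632, H(Y|X) = 0.2632

Verification:
H(X) - H(X|Y) = 0.2961 - 0.2632 = 0.0330
H(Y) - H(Y|X) = 0.2961 - 0.2632 = 0.0330
H(X) + H(Y) - H(X,Y) = 0.2961 + 0.2961 - 0.5593 = 0.0330

All forms give I(X;Y) = 0.0330 dits. ✓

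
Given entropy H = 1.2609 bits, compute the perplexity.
2.3965

Perplexity is 2^H (or exp(H) for natural log).

H = 1.2609 bits
Perplexity = 2^1.2609 = 2.3965

Interpretation: The model's uncertainty is equivalent to choosing uniformly among 2.4 options.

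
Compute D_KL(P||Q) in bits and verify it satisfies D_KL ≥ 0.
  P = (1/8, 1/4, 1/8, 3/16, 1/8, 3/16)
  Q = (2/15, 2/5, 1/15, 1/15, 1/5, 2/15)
0.2194 bits

KL divergence satisfies the Gibbs inequality: D_KL(P||Q) ≥ 0 for all distributions P, Q.

D_KL(P||Q) = Σ p(x) log(p(x)/q(x))
Term by term:
  x=0: 1/8 × log_2[(1/8)/(2/15)] = -0.0116
  x=1: 1/4 × log_2[(1/4)/(2/5)] = -0.1695
  x=2: 1/8 × log_2[(1/8)/(1/15)] = 0.1134
  x=3: 3/16 × log_2[(3/16)/(1/15)] = 0.2797
  x=4: 1/8 × log_2[(1/8)/(1/5)] = -0.0848
  x=5: 3/16 × log_2[(3/16)/(2/15)] = 0.0922
D_KL(P||Q) = 0.2194 bits

D_KL(P||Q) = 0.2194 ≥ 0 ✓

This non-negativity is a fundamental property: relative entropy cannot be negative because it measures how different Q is from P.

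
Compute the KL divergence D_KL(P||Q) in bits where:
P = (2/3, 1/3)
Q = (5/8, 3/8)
0.0054 bits

KL divergence: D_KL(P||Q) = Σ p(x) log(p(x)/q(x))

Computing term by term:
  x=0: 2/3 × log_2[(2/3)/(5/8)] = 2/3 × 0.0931 = 0.0621
  x=1: 1/3 × log_2[(1/3)/(3/8)] = 1/3 × -0.1699 = -0.0566

D_KL(P||Q) = 0.0054 bits

Note: KL divergence is always non-negative and equals 0 iff P = Q.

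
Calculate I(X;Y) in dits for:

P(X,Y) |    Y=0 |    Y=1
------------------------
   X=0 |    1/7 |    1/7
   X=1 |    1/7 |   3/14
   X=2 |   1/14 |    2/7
0.0150 dits

Mutual information: I(X;Y) = H(X) + H(Y) - H(X,Y)

Marginals:
P(X) = (2/7, 5/14, 5/14), H(X) = 0.4748 dits
P(Y) = (5/14, 9/14), H(Y) = 0.2831 dits

Joint entropy: H(X,Y) = 0.7429 dits

I(X;Y) = 0.4748 + 0.2831 - 0.7429 = 0.0150 dits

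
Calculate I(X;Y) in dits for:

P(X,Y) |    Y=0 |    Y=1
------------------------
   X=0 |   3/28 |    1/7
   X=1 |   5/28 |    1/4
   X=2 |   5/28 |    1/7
0.0035 dits

Mutual information: I(X;Y) = H(X) + H(Y) - H(X,Y)

Marginals:
P(X) = (1/4, 3/7, 9/28), H(X) = 0.4667 dits
P(Y) = (13/28, 15/28), H(Y) = 0.2999 dits

Joint entropy: H(X,Y) = 0.7631 dits

I(X;Y) = 0.4667 + 0.2999 - 0.7631 = 0.0035 dits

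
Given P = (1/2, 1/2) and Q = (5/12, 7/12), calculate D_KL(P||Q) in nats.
0.0141 nats

KL divergence: D_KL(P||Q) = Σ p(x) log(p(x)/q(x))

Computing term by term:
  x=0: 1/2 × log_e[(1/2)/(5/12)] = 1/2 × 0.1823 = 0.0912
  x=1: 1/2 × log_e[(1/2)/(7/12)] = 1/2 × -0.1542 = -0.0771

D_KL(P||Q) = 0.0141 nats

Note: KL divergence is always non-negative and equals 0 iff P = Q.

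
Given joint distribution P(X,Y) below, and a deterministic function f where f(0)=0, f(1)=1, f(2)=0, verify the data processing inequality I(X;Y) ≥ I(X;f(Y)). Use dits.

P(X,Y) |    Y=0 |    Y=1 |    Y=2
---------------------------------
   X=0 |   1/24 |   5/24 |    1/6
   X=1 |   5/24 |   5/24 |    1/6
I(X;Y) = 0.0203, I(X;f(Y)) = 0.0044, inequality holds: 0.0203 ≥ 0.0044

Data Processing Inequality: For any Markov chain X → Y → Z, we have I(X;Y) ≥ I(X;Z).

Here Z = f(Y) is a deterministic function of Y, forming X → Y → Z.

Original I(X;Y) = 0.0203 dits

After applying f:
P(X,Z) where Z=f(Y):
- P(X,Z=0) = P(X,Y=0) + P(X,Y=2)
- P(X,Z=1) = P(X,Y=1)

I(X;Z) = I(X;f(Y)) = 0.0044 dits

Verification: 0.0203 ≥ 0.0044 ✓

Information cannot be created by processing; the function f can only lose information about X.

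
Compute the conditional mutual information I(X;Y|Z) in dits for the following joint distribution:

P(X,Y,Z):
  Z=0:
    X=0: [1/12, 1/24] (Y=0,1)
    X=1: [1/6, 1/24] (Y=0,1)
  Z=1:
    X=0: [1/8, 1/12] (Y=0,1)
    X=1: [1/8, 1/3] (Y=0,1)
0.0156 dits

Conditional mutual information: I(X;Y|Z) = H(X|Z) + H(Y|Z) - H(X,Y|Z)

H(Z) = 0.2764
H(X,Z) = 0.5520 → H(X|Z) = 0.2756
H(Y,Z) = 0.5494 → H(Y|Z) = 0.2729
H(X,Y,Z) = 0.8094 → H(X,Y|Z) = 0.5330

I(X;Y|Z) = 0.2756 + 0.2729 - 0.5330 = 0.0156 dits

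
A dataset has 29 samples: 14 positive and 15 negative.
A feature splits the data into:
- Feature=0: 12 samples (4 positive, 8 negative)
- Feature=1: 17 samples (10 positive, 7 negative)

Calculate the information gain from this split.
0.0462 bits

Information Gain = H(Y) - H(Y|Feature)

Before split:
P(positive) = 14/29 = 0.4828
H(Y) = 0.9991 bits

After split:
Feature=0: H = 0.9183 bits (weight = 12/29)
Feature=1: H = 0.9774 bits (weight = 17/29)
H(Y|Feature) = (12/29)×0.9183 + (17/29)×0.9774 = 0.9530 bits

Information Gain = 0.9991 - 0.9530 = 0.0462 bits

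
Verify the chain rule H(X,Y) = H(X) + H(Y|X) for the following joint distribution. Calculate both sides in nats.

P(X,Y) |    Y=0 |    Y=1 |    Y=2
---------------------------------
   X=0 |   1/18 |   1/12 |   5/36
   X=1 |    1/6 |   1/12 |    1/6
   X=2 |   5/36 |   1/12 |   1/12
H(X,Y) = 2.1345, H(X) = 1.0829, H(Y|X) = 1.0516 (all in nats)

Chain rule: H(X,Y) = H(X) + H(Y|X)

Left side — joint entropy directly:
H(X,Y) = -Σ p(x,y) log p(x,y) = 2.1345 nats

Right side — compute H(Y|X) from the conditional distributions:
P(X) = (5/18, 5/12, 11/36), so H(X) = 1.0829 nats
H(Y|X) = Σ_x P(X=x) · H(Y|X=x):
  P(Y|X=0) = (1/5, 3/10, 1/2), H(Y|X=0) = 1.0297, weight P(X=0) = 5/18
  P(Y|X=1) = (2/5, 1/5, 2/5), H(Y|X=1) = 1.0549, weight P(X=1) = 5/12
  P(Y|X=2) = (5/11, 3/11, 3/11), H(Y|X=2) = 1.0671, weight P(X=2) = 11/36
H(Y|X) = 1.0516 nats

H(X) + H(Y|X) = 1.0829 + 1.0516 = 2.1345 nats

Both sides equal 2.1345 nats. ✓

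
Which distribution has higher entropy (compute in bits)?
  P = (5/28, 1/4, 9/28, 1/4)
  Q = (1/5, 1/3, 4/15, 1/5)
P

Computing entropies in bits:
H(P) = 1.9701
H(Q) = 1.9656

Distribution P has higher entropy.

Intuition: The distribution closer to uniform (more spread out) has higher entropy.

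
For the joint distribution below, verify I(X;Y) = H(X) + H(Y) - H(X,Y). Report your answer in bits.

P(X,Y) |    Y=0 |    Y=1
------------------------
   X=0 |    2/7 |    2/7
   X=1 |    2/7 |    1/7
I(X;Y) = 0.0202 bits

Mutual information has multiple equivalent forms:
- I(X;Y) = H(X) - H(X|Y)
- I(X;Y) = H(Y) - H(Y|X)
- I(X;Y) = H(X) + H(Y) - H(X,Y)

Computing all quantities:
H(X) = 0.9852, H(Y) = 0.9852, H(X,Y) = 1.9502
H(X|Y) = 0.9650, H(Y|X) = 0.9650

Verification:
H(X) - H(X|Y) = 0.9852 - 0.9650 = 0.0202
H(Y) - H(Y|X) = 0.9852 - 0.9650 = 0.0202
H(X) + H(Y) - H(X,Y) = 0.9852 + 0.9852 - 1.9502 = 0.0202

All forms give I(X;Y) = 0.0202 bits. ✓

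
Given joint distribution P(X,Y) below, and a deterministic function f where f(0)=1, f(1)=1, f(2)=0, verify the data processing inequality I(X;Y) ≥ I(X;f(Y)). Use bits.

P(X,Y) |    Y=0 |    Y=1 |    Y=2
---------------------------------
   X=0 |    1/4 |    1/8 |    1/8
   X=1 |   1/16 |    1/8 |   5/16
I(X;Y) = 0.1468, I(X;f(Y)) = 0.1058, inequality holds: 0.1468 ≥ 0.1058

Data Processing Inequality: For any Markov chain X → Y → Z, we have I(X;Y) ≥ I(X;Z).

Here Z = f(Y) is a deterministic function of Y, forming X → Y → Z.

Original I(X;Y) = 0.1468 bits

After applying f:
P(X,Z) where Z=f(Y):
- P(X,Z=0) = P(X,Y=2)
- P(X,Z=1) = P(X,Y=0) + P(X,Y=1)

I(X;Z) = I(X;f(Y)) = 0.1058 bits

Verification: 0.1468 ≥ 0.1058 ✓

Information cannot be created by processing; the function f can only lose information about X.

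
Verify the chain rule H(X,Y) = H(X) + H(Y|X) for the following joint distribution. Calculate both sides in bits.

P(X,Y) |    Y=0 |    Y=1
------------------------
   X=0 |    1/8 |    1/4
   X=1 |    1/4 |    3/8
H(X,Y) = 1.9056, H(X) = 0.9544, H(Y|X) = 0.9512 (all in bits)

Chain rule: H(X,Y) = H(X) + H(Y|X)

Left side — joint entropy directly:
H(X,Y) = -Σ p(x,y) log p(x,y) = 1.9056 bits

Right side — compute H(Y|X) from the conditional distributions:
P(X) = (3/8, 5/8), so H(X) = 0.9544 bits
H(Y|X) = Σ_x P(X=x) · H(Y|X=x):
  P(Y|X=0) = (1/3, 2/3), H(Y|X=0) = 0.9183, weight P(X=0) = 3/8
  P(Y|X=1) = (2/5, 3/5), H(Y|X=1) = 0.9710, weight P(X=1) = 5/8
H(Y|X) = 0.9512 bits

H(X) + H(Y|X) = 0.9544 + 0.9512 = 1.9056 bits

Both sides equal 1.9056 bits. ✓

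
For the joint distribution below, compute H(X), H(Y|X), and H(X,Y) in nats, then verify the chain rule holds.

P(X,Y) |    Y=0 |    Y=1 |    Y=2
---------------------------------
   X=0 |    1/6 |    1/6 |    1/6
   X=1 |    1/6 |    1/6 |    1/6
H(X,Y) = 1.7918, H(X) = 0.6931, H(Y|X) = 1.0986 (all in nats)

Chain rule: H(X,Y) = H(X) + H(Y|X)

Left side — joint entropy directly:
H(X,Y) = -Σ p(x,y) log p(x,y) = 1.7918 nats

Right side — compute H(Y|X) from the conditional distributions:
P(X) = (1/2, 1/2), so H(X) = 0.6931 nats
H(Y|X) = Σ_x P(X=x) · H(Y|X=x):
  P(Y|X=0) = (1/3, 1/3, 1/3), H(Y|X=0) = 1.0986, weight P(X=0) = 1/2
  P(Y|X=1) = (1/3, 1/3, 1/3), H(Y|X=1) = 1.0986, weight P(X=1) = 1/2
H(Y|X) = 1.0986 nats

H(X) + H(Y|X) = 0.6931 + 1.0986 = 1.7918 nats

Both sides equal 1.7918 nats. ✓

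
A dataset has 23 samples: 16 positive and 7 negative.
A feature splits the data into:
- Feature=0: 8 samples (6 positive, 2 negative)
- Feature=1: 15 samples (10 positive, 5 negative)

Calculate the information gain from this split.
0.0055 bits

Information Gain = H(Y) - H(Y|Feature)

Before split:
P(positive) = 16/23 = 0.6957
H(Y) = 0.8865 bits

After split:
Feature=0: H = 0.8113 bits (weight = 8/23)
Feature=1: H = 0.9183 bits (weight = 15/23)
H(Y|Feature) = (8/23)×0.8113 + (15/23)×0.9183 = 0.8811 bits

Information Gain = 0.8865 - 0.8811 = 0.0055 bits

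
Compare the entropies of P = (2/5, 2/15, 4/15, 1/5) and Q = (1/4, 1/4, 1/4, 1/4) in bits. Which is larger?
Q

Computing entropies in bits:
H(P) = 1.8892
H(Q) = 2.0000

Distribution Q has higher entropy.

Intuition: The distribution closer to uniform (more spread out) has higher entropy.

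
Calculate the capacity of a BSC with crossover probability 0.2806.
0.1437 bits

For a binary symmetric channel (BSC) with error probability p:
Capacity C = 1 - H(p) bits per symbol

where H(p) = -p log₂(p) - (1-p) log₂(1-p) is the binary entropy function.

H(0.2806) = 0.8563 bits
C = 1 - 0.8563 = 0.1437 bits per symbol

This means we can reliably transmit up to 0.1437 bits of information per channel use.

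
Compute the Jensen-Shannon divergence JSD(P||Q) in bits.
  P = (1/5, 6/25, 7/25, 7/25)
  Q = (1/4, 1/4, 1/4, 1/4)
0.0033 bits

Jensen-Shannon divergence is:
JSD(P||Q) = 0.5 × D_KL(P||M) + 0.5 × D_KL(Q||M)
where M = 0.5 × (P + Q) is the mixture distribution.

M = 0.5 × (1/5, 6/25, 7/25, 7/25) + 0.5 × (1/4, 1/4, 1/4, 1/4) = (9/40, 0.245, 0.265, 0.265)

D_KL(P||M) = 0.0034 bits
D_KL(Q||M) = 0.0033 bits

JSD(P||Q) = 0.5 × 0.0034 + 0.5 × 0.0033 = 0.0033 bits

Unlike KL divergence, JSD is symmetric and bounded: 0 ≤ JSD ≤ log(2).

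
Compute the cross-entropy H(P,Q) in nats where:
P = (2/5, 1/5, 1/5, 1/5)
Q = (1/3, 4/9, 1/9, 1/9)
1.4805 nats

Cross-entropy: H(P,Q) = -Σ p(x) log q(x)

Alternatively: H(P,Q) = H(P) + D_KL(P||Q)
H(P) = 1.3322 nats
D_KL(P||Q) = 0.1483 nats

H(P,Q) = 1.3322 + 0.1483 = 1.4805 nats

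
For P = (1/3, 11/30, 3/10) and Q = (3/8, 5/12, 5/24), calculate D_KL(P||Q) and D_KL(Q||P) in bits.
D_KL(P||Q) = 0.0336, D_KL(Q||P) = 0.0310

KL divergence is not symmetric: D_KL(P||Q) ≠ D_KL(Q||P) in general.

D_KL(P||Q) = 0.0336 bits
D_KL(Q||P) = 0.0310 bits

No, they are not equal!

This asymmetry is why KL divergence is not a true distance metric.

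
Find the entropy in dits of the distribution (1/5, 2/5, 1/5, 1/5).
0.5786 dits

Shannon entropy is H(X) = -Σ p(x) log p(x).

For P = (1/5, 2/5, 1/5, 1/5):
H = -1/5 × log_10(1/5) -2/5 × log_10(2/5) -1/5 × log_10(1/5) -1/5 × log_10(1/5)
H = 0.5786 dits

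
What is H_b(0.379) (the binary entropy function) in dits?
0.2882 dits

The binary entropy function is:
H(p) = -p log(p) - (1-p) log(1-p)

H(0.379) = -0.379 × log_10(0.379) - 0.621 × log_10(0.621)
H(0.379) = 0.2882 dits

Note: Binary entropy is maximized at p=0.5 (H=1 bit) and minimized at p=0 or p=1 (H=0).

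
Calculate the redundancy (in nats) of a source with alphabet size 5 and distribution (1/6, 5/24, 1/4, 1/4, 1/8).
0.0309 nats

Redundancy measures how far a source is from maximum entropy:
R = H_max - H(X)

Maximum entropy for 5 symbols: H_max = log_e(5) = 1.6094 nats
Actual entropy: H(X) = 1.5785 nats
Redundancy: R = 1.6094 - 1.5785 = 0.0309 nats

This redundancy represents potential for compression: the source could be compressed by 0.0309 nats per symbol.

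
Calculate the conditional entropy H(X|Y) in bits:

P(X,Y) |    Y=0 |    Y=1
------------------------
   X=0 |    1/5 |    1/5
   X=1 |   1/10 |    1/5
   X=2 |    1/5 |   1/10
1.5219 bits

Using the chain rule: H(X|Y) = H(X,Y) - H(Y)

First, compute H(X,Y) = 2.5219 bits

Marginal P(Y) = (1/2, 1/2)
H(Y) = 1.0000 bits

H(X|Y) = H(X,Y) - H(Y) = 2.5219 - 1.0000 = 1.5219 bits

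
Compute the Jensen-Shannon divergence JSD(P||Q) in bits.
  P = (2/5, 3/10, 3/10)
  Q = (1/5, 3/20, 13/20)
0.0905 bits

Jensen-Shannon divergence is:
JSD(P||Q) = 0.5 × D_KL(P||M) + 0.5 × D_KL(Q||M)
where M = 0.5 × (P + Q) is the mixture distribution.

M = 0.5 × (2/5, 3/10, 3/10) + 0.5 × (1/5, 3/20, 13/20) = (3/10, 9/40, 19/40)

D_KL(P||M) = 0.0916 bits
D_KL(Q||M) = 0.0894 bits

JSD(P||Q) = 0.5 × 0.0916 + 0.5 × 0.0894 = 0.0905 bits

Unlike KL divergence, JSD is symmetric and bounded: 0 ≤ JSD ≤ log(2).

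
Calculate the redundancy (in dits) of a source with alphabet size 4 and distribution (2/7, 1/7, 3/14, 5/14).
0.0228 dits

Redundancy measures how far a source is from maximum entropy:
R = H_max - H(X)

Maximum entropy for 4 symbols: H_max = log_10(4) = 0.6021 dits
Actual entropy: H(X) = 0.5792 dits
Redundancy: R = 0.6021 - 0.5792 = 0.0228 dits

This redundancy represents potential for compression: the source could be compressed by 0.0228 dits per symbol.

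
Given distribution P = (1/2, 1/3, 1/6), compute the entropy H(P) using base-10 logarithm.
0.4392 dits

Shannon entropy is H(X) = -Σ p(x) log p(x).

For P = (1/2, 1/3, 1/6):
H = -1/2 × log_10(1/2) -1/3 × log_10(1/3) -1/6 × log_10(1/6)
H = 0.4392 dits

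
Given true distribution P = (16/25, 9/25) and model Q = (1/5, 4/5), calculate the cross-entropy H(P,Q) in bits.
1.6019 bits

Cross-entropy: H(P,Q) = -Σ p(x) log q(x)

Alternatively: H(P,Q) = H(P) + D_KL(P||Q)
H(P) = 0.9427 bits
D_KL(P||Q) = 0.6592 bits

H(P,Q) = 0.9427 + 0.6592 = 1.6019 bits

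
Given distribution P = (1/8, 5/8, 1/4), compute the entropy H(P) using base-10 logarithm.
0.3910 dits

Shannon entropy is H(X) = -Σ p(x) log p(x).

For P = (1/8, 5/8, 1/4):
H = -1/8 × log_10(1/8) -5/8 × log_10(5/8) -1/4 × log_10(1/4)
H = 0.3910 dits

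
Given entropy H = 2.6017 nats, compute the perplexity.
13.4866

Perplexity is e^H (or exp(H) for natural log).

H = 2.6017 nats
Perplexity = e^2.6017 = 13.4866

Interpretation: The model's uncertainty is equivalent to choosing uniformly among 13.5 options.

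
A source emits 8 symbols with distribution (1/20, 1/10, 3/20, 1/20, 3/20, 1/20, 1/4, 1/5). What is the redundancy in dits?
0.0705 dits

Redundancy measures how far a source is from maximum entropy:
R = H_max - H(X)

Maximum entropy for 8 symbols: H_max = log_10(8) = 0.9031 dits
Actual entropy: H(X) = 0.8326 dits
Redundancy: R = 0.9031 - 0.8326 = 0.0705 dits

This redundancy represents potential for compression: the source could be compressed by 0.0705 dits per symbol.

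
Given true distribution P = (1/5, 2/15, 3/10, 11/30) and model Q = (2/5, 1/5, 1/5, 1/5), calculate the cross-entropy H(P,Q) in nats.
1.4708 nats

Cross-entropy: H(P,Q) = -Σ p(x) log q(x)

Alternatively: H(P,Q) = H(P) + D_KL(P||Q)
H(P) = 1.3196 nats
D_KL(P||Q) = 0.1512 nats

H(P,Q) = 1.3196 + 0.1512 = 1.4708 nats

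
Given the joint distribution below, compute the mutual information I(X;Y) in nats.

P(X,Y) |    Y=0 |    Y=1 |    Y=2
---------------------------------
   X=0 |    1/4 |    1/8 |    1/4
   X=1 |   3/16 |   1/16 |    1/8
0.0048 nats

Mutual information: I(X;Y) = H(X) + H(Y) - H(X,Y)

Marginals:
P(X) = (5/8, 3/8), H(X) = 0.6616 nats
P(Y) = (7/16, 3/16, 3/8), H(Y) = 1.0434 nats

Joint entropy: H(X,Y) = 1.7002 nats

I(X;Y) = 0.6616 + 1.0434 - 1.7002 = 0.0048 nats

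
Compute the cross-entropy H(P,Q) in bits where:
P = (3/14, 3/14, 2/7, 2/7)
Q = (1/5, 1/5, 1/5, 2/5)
2.0362 bits

Cross-entropy: H(P,Q) = -Σ p(x) log q(x)

Alternatively: H(P,Q) = H(P) + D_KL(P||Q)
H(P) = 1.9852 bits
D_KL(P||Q) = 0.0510 bits

H(P,Q) = 1.9852 + 0.0510 = 2.0362 bits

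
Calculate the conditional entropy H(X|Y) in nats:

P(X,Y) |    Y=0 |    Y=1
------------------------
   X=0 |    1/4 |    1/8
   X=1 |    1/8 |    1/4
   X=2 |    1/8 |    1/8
1.0397 nats

Using the chain rule: H(X|Y) = H(X,Y) - H(Y)

First, compute H(X,Y) = 1.7329 nats

Marginal P(Y) = (1/2, 1/2)
H(Y) = 0.6931 nats

H(X|Y) = H(X,Y) - H(Y) = 1.7329 - 0.6931 = 1.0397 nats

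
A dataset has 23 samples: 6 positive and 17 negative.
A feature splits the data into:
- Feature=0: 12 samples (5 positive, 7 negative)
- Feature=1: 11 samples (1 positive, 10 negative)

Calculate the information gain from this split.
0.1066 bits

Information Gain = H(Y) - H(Y|Feature)

Before split:
P(positive) = 6/23 = 0.2609
H(Y) = 0.8281 bits

After split:
Feature=0: H = 0.9799 bits (weight = 12/23)
Feature=1: H = 0.4395 bits (weight = 11/23)
H(Y|Feature) = (12/23)×0.9799 + (11/23)×0.4395 = 0.7214 bits

Information Gain = 0.8281 - 0.7214 = 0.1066 bits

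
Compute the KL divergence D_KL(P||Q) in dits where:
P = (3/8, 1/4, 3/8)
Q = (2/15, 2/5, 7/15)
0.0818 dits

KL divergence: D_KL(P||Q) = Σ p(x) log(p(x)/q(x))

Computing term by term:
  x=0: 3/8 × log_10[(3/8)/(2/15)] = 3/8 × 0.4491 = 0.1684
  x=1: 1/4 × log_10[(1/4)/(2/5)] = 1/4 × -0.2041 = -0.0510
  x=2: 3/8 × log_10[(3/8)/(7/15)] = 3/8 × -0.0950 = -0.0356

D_KL(P||Q) = 0.0818 dits

Note: KL divergence is always non-negative and equals 0 iff P = Q.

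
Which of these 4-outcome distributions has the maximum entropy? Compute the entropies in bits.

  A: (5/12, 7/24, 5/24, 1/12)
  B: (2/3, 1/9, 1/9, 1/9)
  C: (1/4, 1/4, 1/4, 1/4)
C

For a discrete distribution over n outcomes, entropy is maximized by the uniform distribution.

Computing entropies:
H(A) = 1.8149 bits
H(B) = 1.4466 bits
H(C) = 2.0000 bits

The uniform distribution (where all probabilities equal 1/4) achieves the maximum entropy of log_2(4) = 2.0000 bits.

Distribution C has the highest entropy.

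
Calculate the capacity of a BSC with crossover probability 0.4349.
0.0123 bits

For a binary symmetric channel (BSC) with error probability p:
Capacity C = 1 - H(p) bits per symbol

where H(p) = -p log₂(p) - (1-p) log₂(1-p) is the binary entropy function.

H(0.4349) = 0.9877 bits
C = 1 - 0.9877 = 0.0123 bits per symbol

This means we can reliably transmit up to 0.0123 bits of information per channel use.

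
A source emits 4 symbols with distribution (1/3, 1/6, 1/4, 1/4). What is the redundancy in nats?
0.0283 nats

Redundancy measures how far a source is from maximum entropy:
R = H_max - H(X)

Maximum entropy for 4 symbols: H_max = log_e(4) = 1.3863 nats
Actual entropy: H(X) = 1.3580 nats
Redundancy: R = 1.3863 - 1.3580 = 0.0283 nats

This redundancy represents potential for compression: the source could be compressed by 0.0283 nats per symbol.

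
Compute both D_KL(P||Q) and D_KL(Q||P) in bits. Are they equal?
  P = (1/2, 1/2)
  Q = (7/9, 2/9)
D_KL(P||Q) = 0.2662, D_KL(Q||P) = 0.2358

KL divergence is not symmetric: D_KL(P||Q) ≠ D_KL(Q||P) in general.

D_KL(P||Q) = 0.2662 bits
D_KL(Q||P) = 0.2358 bits

No, they are not equal!

This asymmetry is why KL divergence is not a true distance metric.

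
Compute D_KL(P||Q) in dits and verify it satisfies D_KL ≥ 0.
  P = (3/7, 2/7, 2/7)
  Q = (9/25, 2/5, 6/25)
0.0123 dits

KL divergence satisfies the Gibbs inequality: D_KL(P||Q) ≥ 0 for all distributions P, Q.

D_KL(P||Q) = Σ p(x) log(p(x)/q(x))
Term by term:
  x=0: 3/7 × log_10[(3/7)/(9/25)] = 0.0325
  x=1: 2/7 × log_10[(2/7)/(2/5)] = -0.0418
  x=2: 2/7 × log_10[(2/7)/(6/25)] = 0.0216
D_KL(P||Q) = 0.0123 dits

D_KL(P||Q) = 0.0123 ≥ 0 ✓

This non-negativity is a fundamental property: relative entropy cannot be negative because it measures how different Q is from P.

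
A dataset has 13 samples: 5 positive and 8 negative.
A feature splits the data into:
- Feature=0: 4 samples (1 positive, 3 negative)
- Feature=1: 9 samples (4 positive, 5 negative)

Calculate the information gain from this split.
0.0255 bits

Information Gain = H(Y) - H(Y|Feature)

Before split:
P(positive) = 5/13 = 0.3846
H(Y) = 0.9612 bits

After split:
Feature=0: H = 0.8113 bits (weight = 4/13)
Feature=1: H = 0.9911 bits (weight = 9/13)
H(Y|Feature) = (4/13)×0.8113 + (9/13)×0.9911 = 0.9358 bits

Information Gain = 0.9612 - 0.9358 = 0.0255 bits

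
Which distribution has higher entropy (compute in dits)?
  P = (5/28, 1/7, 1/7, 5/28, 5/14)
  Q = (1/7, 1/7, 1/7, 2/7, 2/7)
Q

Computing entropies in dits:
H(P) = 0.6684
H(Q) = 0.6731

Distribution Q has higher entropy.

Intuition: The distribution closer to uniform (more spread out) has higher entropy.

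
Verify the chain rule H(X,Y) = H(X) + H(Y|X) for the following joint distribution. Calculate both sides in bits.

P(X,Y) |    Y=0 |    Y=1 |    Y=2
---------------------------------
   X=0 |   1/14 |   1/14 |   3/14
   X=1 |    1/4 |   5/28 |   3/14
H(X,Y) = 2.4402, H(X) = 0.9403, H(Y|X) = 1.4999 (all in bits)

Chain rule: H(X,Y) = H(X) + H(Y|X)

Left side — joint entropy directly:
H(X,Y) = -Σ p(x,y) log p(x,y) = 2.4402 bits

Right side — compute H(Y|X) from the conditional distributions:
P(X) = (5/14, 9/14), so H(X) = 0.9403 bits
H(Y|X) = Σ_x P(X=x) · H(Y|X=x):
  P(Y|X=0) = (1/5, 1/5, 3/5), H(Y|X=0) = 1.3710, weight P(X=0) = 5/14
  P(Y|X=1) = (7/18, 5/18, 1/3), H(Y|X=1) = 1.5715, weight P(X=1) = 9/14
H(Y|X) = 1.4999 bits

H(X) + H(Y|X) = 0.9403 + 1.4999 = 2.4402 bits

Both sides equal 2.4402 bits. ✓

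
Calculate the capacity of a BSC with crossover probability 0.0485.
0.7200 bits

For a binary symmetric channel (BSC) with error probability p:
Capacity C = 1 - H(p) bits per symbol

where H(p) = -p log₂(p) - (1-p) log₂(1-p) is the binary entropy function.

H(0.0485) = 0.2800 bits
C = 1 - 0.2800 = 0.7200 bits per symbol

This means we can reliably transmit up to 0.7200 bits of information per channel use.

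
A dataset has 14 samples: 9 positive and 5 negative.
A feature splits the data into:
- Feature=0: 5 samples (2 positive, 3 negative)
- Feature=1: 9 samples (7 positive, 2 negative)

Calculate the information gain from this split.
0.1022 bits

Information Gain = H(Y) - H(Y|Feature)

Before split:
P(positive) = 9/14 = 0.6429
H(Y) = 0.9403 bits

After split:
Feature=0: H = 0.9710 bits (weight = 5/14)
Feature=1: H = 0.7642 bits (weight = 9/14)
H(Y|Feature) = (5/14)×0.9710 + (9/14)×0.7642 = 0.8380 bits

Information Gain = 0.9403 - 0.8380 = 0.1022 bits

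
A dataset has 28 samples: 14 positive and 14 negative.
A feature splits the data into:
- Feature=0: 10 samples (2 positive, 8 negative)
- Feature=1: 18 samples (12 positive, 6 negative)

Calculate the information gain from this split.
0.1518 bits

Information Gain = H(Y) - H(Y|Feature)

Before split:
P(positive) = 14/28 = 0.5000
H(Y) = 1.0000 bits

After split:
Feature=0: H = 0.7219 bits (weight = 10/28)
Feature=1: H = 0.9183 bits (weight = 18/28)
H(Y|Feature) = (10/28)×0.7219 + (18/28)×0.9183 = 0.8482 bits

Information Gain = 1.0000 - 0.8482 = 0.1518 bits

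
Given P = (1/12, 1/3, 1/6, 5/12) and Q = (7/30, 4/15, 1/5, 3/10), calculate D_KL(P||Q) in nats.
0.0951 nats

KL divergence: D_KL(P||Q) = Σ p(x) log(p(x)/q(x))

Computing term by term:
  x=0: 1/12 × log_e[(1/12)/(7/30)] = 1/12 × -1.0296 = -0.0858
  x=1: 1/3 × log_e[(1/3)/(4/15)] = 1/3 × 0.2231 = 0.0744
  x=2: 1/6 × log_e[(1/6)/(1/5)] = 1/6 × -0.1823 = -0.0304
  x=3: 5/12 × log_e[(5/12)/(3/10)] = 5/12 × 0.3285 = 0.1369

D_KL(P||Q) = 0.0951 nats

Note: KL divergence is always non-negative and equals 0 iff P = Q.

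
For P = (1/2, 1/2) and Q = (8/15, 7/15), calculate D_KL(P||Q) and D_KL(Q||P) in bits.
D_KL(P||Q) = 0.0032, D_KL(Q||P) = 0.0032

KL divergence is not symmetric: D_KL(P||Q) ≠ D_KL(Q||P) in general.

D_KL(P||Q) = 0.0032 bits
D_KL(Q||P) = 0.0032 bits

In this case they happen to be equal (to 4 decimal places).

This asymmetry is why KL divergence is not a true distance metric.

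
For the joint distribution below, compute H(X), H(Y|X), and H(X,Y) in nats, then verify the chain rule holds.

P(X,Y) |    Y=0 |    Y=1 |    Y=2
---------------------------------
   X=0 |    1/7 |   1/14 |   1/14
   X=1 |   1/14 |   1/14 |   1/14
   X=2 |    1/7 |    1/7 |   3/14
H(X,Y) = 2.1066, H(X) = 1.0346, H(Y|X) = 1.0720 (all in nats)

Chain rule: H(X,Y) = H(X) + H(Y|X)

Left side — joint entropy directly:
H(X,Y) = -Σ p(x,y) log p(x,y) = 2.1066 nats

Right side — compute H(Y|X) from the conditional distributions:
P(X) = (2/7, 3/14, 1/2), so H(X) = 1.0346 nats
H(Y|X) = Σ_x P(X=x) · H(Y|X=x):
  P(Y|X=0) = (1/2, 1/4, 1/4), H(Y|X=0) = 1.0397, weight P(X=0) = 2/7
  P(Y|X=1) = (1/3, 1/3, 1/3), H(Y|X=1) = 1.0986, weight P(X=1) = 3/14
  P(Y|X=2) = (2/7, 2/7, 3/7), H(Y|X=2) = 1.0790, weight P(X=2) = 1/2
H(Y|X) = 1.0720 nats

H(X) + H(Y|X) = 1.0346 + 1.0720 = 2.1066 nats

Both sides equal 2.1066 nats. ✓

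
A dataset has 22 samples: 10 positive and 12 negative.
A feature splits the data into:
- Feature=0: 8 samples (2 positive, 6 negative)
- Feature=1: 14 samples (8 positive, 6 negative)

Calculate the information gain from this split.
0.0721 bits

Information Gain = H(Y) - H(Y|Feature)

Before split:
P(positive) = 10/22 = 0.4545
H(Y) = 0.9940 bits

After split:
Feature=0: H = 0.8113 bits (weight = 8/22)
Feature=1: H = 0.9852 bits (weight = 14/22)
H(Y|Feature) = (8/22)×0.8113 + (14/22)×0.9852 = 0.9220 bits

Information Gain = 0.9940 - 0.9220 = 0.0721 bits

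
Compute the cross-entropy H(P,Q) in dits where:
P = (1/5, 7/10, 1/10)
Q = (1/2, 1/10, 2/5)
0.8000 dits

Cross-entropy: H(P,Q) = -Σ p(x) log q(x)

Alternatively: H(P,Q) = H(P) + D_KL(P||Q)
H(P) = 0.3482 dits
D_KL(P||Q) = 0.4518 dits

H(P,Q) = 0.3482 + 0.4518 = 0.8000 dits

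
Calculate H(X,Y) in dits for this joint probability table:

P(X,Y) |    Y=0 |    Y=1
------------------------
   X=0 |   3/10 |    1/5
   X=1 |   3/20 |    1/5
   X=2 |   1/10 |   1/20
0.7251 dits

Joint entropy is H(X,Y) = -Σ_{x,y} p(x,y) log p(x,y).

Summing over all non-zero entries:
H(X,Y) = -[3/10·log_10(3/10) + 1/5·log_10(1/5) + 3/20·log_10(3/20) + 1/5·log_10(1/5) + 1/10·log_10(1/10) + 1/20·log_10(1/20)]
H(X,Y) = 0.7251 dits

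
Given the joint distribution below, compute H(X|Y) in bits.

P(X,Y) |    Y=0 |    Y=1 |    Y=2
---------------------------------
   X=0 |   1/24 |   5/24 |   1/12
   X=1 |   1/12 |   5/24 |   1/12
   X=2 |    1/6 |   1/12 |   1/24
1.4609 bits

Using the chain rule: H(X|Y) = H(X,Y) - H(Y)

First, compute H(X,Y) = 2.9508 bits

Marginal P(Y) = (7/24, 1/2, 5/24)
H(Y) = 1.4899 bits

H(X|Y) = H(X,Y) - H(Y) = 2.9508 - 1.4899 = 1.4609 bits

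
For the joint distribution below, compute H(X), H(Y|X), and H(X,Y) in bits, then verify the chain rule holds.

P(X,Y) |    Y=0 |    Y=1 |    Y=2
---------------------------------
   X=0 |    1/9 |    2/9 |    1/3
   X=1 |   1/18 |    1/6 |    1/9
H(X,Y) = 2.3774, H(X) = 0.9183, H(Y|X) = 1.4591 (all in bits)

Chain rule: H(X,Y) = H(X) + H(Y|X)

Left side — joint entropy directly:
H(X,Y) = -Σ p(x,y) log p(x,y) = 2.3774 bits

Right side — compute H(Y|X) from the conditional distributions:
P(X) = (2/3, 1/3), so H(X) = 0.9183 bits
H(Y|X) = Σ_x P(X=x) · H(Y|X=x):
  P(Y|X=0) = (1/6, 1/3, 1/2), H(Y|X=0) = 1.4591, weight P(X=0) = 2/3
  P(Y|X=1) = (1/6, 1/2, 1/3), H(Y|X=1) = 1.4591, weight P(X=1) = 1/3
H(Y|X) = 1.4591 bits

H(X) + H(Y|X) = 0.9183 + 1.4591 = 2.3774 bits

Both sides equal 2.3774 bits. ✓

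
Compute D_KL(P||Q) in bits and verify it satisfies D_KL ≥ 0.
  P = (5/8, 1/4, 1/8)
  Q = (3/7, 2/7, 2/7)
0.1430 bits

KL divergence satisfies the Gibbs inequality: D_KL(P||Q) ≥ 0 for all distributions P, Q.

D_KL(P||Q) = Σ p(x) log(p(x)/q(x))
Term by term:
  x=0: 5/8 × log_2[(5/8)/(3/7)] = 0.3402
  x=1: 1/4 × log_2[(1/4)/(2/7)] = -0.0482
  x=2: 1/8 × log_2[(1/8)/(2/7)] = -0.1491
D_KL(P||Q) = 0.1430 bits

D_KL(P||Q) = 0.1430 ≥ 0 ✓

This non-negativity is a fundamental property: relative entropy cannot be negative because it measures how different Q is from P.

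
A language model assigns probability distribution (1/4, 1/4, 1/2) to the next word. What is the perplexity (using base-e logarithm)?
2.8284

Perplexity is e^H (or exp(H) for natural log).

First, H = -Σ p log p = 1.0397 nats
Perplexity = e^1.0397 = 2.8284

Interpretation: The model's uncertainty is equivalent to choosing uniformly among 2.8 options.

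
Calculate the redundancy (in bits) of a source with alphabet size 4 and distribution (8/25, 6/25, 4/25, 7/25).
0.0426 bits

Redundancy measures how far a source is from maximum entropy:
R = H_max - H(X)

Maximum entropy for 4 symbols: H_max = log_2(4) = 2.0000 bits
Actual entropy: H(X) = 1.9574 bits
Redundancy: R = 2.0000 - 1.9574 = 0.0426 bits

This redundancy represents potential for compression: the source could be compressed by 0.0426 bits per symbol.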